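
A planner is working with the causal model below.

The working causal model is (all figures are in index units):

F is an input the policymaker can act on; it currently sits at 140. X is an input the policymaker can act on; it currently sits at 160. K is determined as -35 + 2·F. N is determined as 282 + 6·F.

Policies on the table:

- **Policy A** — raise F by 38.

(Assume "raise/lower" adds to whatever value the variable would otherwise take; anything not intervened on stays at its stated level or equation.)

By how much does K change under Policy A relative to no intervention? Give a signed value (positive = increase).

Baseline:
  F = 140
  K = -35 + 2·140 = 245
Policy A (F + 38):
  F = 140 + 38 = 178
  K = -35 + 2·178 = 321
Change in K: 321 − 245 = 76

76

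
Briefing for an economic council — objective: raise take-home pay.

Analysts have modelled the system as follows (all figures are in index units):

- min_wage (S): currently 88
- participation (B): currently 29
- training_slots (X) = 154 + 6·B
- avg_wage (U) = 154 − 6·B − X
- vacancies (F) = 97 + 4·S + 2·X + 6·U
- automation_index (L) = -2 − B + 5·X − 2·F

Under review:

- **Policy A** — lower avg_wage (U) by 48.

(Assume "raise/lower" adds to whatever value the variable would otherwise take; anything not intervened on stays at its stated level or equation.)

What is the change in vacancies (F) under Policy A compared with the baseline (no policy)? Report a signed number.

-288

Baseline:
  S = 88
  B = 29
  X = 154 + 6·29 = 328
  U = 154 − 6·29 − 328 = -348
  F = 97 + 4·88 + 2·328 + 6·(-348) = -983
Policy A (U − 48):
  S = 88
  B = 29
  X = 154 + 6·29 = 328
  U = 154 − 6·29 − 328 (−48 from intervention) = -396
  F = 97 + 4·88 + 2·328 + 6·(-396) = -1271
Change in F: -1271 − (-983) = -288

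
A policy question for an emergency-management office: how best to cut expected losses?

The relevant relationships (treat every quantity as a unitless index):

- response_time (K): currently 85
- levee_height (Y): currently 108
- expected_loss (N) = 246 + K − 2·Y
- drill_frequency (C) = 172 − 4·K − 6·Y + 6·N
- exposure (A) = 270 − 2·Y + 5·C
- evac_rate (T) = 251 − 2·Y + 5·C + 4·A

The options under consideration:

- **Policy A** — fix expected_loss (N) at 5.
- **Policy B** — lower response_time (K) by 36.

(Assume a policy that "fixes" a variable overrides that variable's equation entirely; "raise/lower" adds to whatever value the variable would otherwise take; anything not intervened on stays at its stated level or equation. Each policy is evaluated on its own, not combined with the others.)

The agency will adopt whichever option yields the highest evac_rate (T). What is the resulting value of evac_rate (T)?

-4699

Policy A (N := 5):
  K = 85
  Y = 108
  N = 5
  C = 172 − 4·85 − 6·108 + 6·5 = -786
  A = 270 − 2·108 + 5·(-786) = -3876
  T = 251 − 2·108 + 5·(-786) + 4·(-3876) = -19399
Policy B (K − 36):
  K = 85 − 36 = 49
  Y = 108
  N = 246 + 49 − 2·108 = 79
  C = 172 − 4·49 − 6·108 + 6·79 = -198
  A = 270 − 2·108 + 5·(-198) = -936
  T = 251 − 2·108 + 5·(-198) + 4·(-936) = -4699
Comparing — Policy A: T=-19399, Policy B: T=-4699. Highest is -4699 (Policy B).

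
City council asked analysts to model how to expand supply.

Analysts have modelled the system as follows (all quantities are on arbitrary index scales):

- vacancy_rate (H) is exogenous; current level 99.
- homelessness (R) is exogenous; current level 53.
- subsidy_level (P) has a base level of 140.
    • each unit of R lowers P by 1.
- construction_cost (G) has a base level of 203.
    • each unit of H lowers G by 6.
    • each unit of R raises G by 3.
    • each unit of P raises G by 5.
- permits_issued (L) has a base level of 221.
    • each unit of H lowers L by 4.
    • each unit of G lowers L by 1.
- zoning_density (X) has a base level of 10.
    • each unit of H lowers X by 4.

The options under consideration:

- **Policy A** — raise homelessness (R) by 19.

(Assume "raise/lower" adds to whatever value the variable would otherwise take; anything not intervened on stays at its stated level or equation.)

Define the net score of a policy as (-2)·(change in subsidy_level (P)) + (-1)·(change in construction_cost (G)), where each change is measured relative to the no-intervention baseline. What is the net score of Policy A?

Baseline:
  H = 99
  R = 53
  P = 140 − 53 = 87
  G = 203 − 6·99 + 3·53 + 5·87 = 203
Policy A (R + 19):
  H = 99
  R = 53 + 19 = 72
  P = 140 − 72 = 68
  G = 203 − 6·99 + 3·72 + 5·68 = 165
ΔP = 68 − 87 = -19; ΔG = 165 − 203 = -38
Score = (-2)·(-19) + (-1)·(-38) = 76

76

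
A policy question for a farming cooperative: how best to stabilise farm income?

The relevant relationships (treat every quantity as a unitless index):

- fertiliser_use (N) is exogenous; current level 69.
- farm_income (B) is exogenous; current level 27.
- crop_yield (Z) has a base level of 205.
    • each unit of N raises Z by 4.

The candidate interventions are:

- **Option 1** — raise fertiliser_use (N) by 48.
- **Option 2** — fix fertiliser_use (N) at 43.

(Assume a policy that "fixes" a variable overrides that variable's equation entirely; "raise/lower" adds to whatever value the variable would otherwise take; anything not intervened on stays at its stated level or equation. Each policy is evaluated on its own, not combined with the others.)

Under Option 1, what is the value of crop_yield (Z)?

673

Option 1 (N + 48):
  N = 69 + 48 = 117
  Z = 205 + 4·117 = 673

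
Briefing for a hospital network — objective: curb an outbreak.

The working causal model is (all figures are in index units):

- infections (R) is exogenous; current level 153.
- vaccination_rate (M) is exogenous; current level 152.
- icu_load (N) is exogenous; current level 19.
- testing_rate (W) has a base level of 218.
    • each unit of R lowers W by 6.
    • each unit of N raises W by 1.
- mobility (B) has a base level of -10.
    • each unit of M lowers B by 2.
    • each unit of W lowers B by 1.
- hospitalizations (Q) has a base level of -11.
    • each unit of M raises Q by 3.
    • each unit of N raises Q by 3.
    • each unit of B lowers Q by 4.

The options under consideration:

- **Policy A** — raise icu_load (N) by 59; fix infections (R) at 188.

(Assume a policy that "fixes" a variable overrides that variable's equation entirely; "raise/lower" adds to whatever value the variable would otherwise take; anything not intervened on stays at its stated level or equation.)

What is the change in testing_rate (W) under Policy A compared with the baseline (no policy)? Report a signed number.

-151

Baseline:
  R = 153
  N = 19
  W = 218 − 6·153 + 19 = -681
Policy A (N + 59, R := 188):
  R = 188
  N = 19 + 59 = 78
  W = 218 − 6·188 + 78 = -832
Change in W: -832 − (-681) = -151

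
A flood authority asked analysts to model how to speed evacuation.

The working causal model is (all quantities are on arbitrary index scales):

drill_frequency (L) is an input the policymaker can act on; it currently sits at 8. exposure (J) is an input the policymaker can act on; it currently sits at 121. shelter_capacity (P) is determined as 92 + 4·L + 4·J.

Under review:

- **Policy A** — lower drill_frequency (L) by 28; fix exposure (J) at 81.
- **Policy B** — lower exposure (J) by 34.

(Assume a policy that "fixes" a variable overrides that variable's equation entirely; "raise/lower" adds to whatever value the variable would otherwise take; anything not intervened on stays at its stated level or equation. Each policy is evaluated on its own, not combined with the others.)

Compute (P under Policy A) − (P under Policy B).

Policy A (L − 28, J := 81):
  L = 8 − 28 = -20
  J = 81
  P = 92 + 4·(-20) + 4·81 = 336
Policy B (J − 34):
  L = 8
  J = 121 − 34 = 87
  P = 92 + 4·8 + 4·87 = 472
P: 336 − 472 = -136

-136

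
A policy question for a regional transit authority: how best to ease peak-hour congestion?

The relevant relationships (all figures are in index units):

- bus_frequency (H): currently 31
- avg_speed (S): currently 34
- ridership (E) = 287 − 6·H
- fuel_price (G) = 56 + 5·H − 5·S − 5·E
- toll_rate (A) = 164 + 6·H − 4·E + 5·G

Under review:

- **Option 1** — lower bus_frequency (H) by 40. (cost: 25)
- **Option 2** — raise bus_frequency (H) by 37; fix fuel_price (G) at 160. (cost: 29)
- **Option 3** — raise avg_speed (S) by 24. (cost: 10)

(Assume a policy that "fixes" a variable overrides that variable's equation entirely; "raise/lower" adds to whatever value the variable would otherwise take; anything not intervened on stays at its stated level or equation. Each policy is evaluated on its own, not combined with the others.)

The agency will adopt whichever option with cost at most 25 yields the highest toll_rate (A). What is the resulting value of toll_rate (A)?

Option 1 (H − 40):
  H = 31 − 40 = -9
  S = 34
  E = 287 − 6·(-9) = 341
  G = 56 + 5·(-9) − 5·34 − 5·341 = -1864
  A = 164 + 6·(-9) − 4·341 + 5·(-1864) = -10574
Option 3 (S + 24):
  H = 31
  S = 34 + 24 = 58
  E = 287 − 6·31 = 101
  G = 56 + 5·31 − 5·58 − 5·101 = -584
  A = 164 + 6·31 − 4·101 + 5·(-584) = -2974
Comparing — Option 1: A=-10574, Option 3: A=-2974. Highest is -2974 (Option 3).

-2974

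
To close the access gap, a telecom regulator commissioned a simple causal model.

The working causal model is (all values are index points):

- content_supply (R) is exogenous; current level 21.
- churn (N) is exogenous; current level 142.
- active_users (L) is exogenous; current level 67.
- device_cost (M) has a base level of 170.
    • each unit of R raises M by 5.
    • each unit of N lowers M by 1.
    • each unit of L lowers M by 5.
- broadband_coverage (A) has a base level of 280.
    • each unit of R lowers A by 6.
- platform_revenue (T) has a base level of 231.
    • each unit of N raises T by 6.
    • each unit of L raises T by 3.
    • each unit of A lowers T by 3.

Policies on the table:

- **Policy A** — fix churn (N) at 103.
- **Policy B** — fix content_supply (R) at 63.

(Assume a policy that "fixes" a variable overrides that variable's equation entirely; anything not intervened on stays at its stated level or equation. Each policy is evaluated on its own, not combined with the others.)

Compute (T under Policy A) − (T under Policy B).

-990

Policy A (N := 103):
  R = 21
  N = 103
  L = 67
  A = 280 − 6·21 = 154
  T = 231 + 6·103 + 3·67 − 3·154 = 588
Policy B (R := 63):
  R = 63
  N = 142
  L = 67
  A = 280 − 6·63 = -98
  T = 231 + 6·142 + 3·67 − 3·(-98) = 1578
T: 588 − 1578 = -990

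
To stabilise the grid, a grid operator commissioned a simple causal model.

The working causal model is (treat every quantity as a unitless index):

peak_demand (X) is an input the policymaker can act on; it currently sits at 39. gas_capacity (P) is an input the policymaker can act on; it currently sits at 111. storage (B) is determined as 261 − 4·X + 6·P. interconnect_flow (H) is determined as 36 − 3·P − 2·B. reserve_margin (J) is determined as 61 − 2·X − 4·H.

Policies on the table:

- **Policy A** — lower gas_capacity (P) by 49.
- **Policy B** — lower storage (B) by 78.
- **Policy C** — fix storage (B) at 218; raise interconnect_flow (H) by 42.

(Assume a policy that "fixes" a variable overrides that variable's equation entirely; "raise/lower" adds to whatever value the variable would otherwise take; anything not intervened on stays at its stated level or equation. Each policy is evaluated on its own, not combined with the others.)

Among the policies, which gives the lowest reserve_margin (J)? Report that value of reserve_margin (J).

Policy A (P − 49):
  X = 39
  P = 111 − 49 = 62
  B = 261 − 4·39 + 6·62 = 477
  H = 36 − 3·62 − 2·477 = -1104
  J = 61 − 2·39 − 4·(-1104) = 4399
Policy B (B − 78):
  X = 39
  P = 111
  B = 261 − 4·39 + 6·111 (−78 from intervention) = 693
  H = 36 − 3·111 − 2·693 = -1683
  J = 61 − 2·39 − 4·(-1683) = 6715
Policy C (B := 218, H + 42):
  X = 39
  P = 111
  B = 218
  H = 36 − 3·111 − 2·218 (+42 from intervention) = -691
  J = 61 − 2·39 − 4·(-691) = 2747
Comparing — Policy A: J=4399, Policy B: J=6715, Policy C: J=2747. Lowest is 2747 (Policy C).

2747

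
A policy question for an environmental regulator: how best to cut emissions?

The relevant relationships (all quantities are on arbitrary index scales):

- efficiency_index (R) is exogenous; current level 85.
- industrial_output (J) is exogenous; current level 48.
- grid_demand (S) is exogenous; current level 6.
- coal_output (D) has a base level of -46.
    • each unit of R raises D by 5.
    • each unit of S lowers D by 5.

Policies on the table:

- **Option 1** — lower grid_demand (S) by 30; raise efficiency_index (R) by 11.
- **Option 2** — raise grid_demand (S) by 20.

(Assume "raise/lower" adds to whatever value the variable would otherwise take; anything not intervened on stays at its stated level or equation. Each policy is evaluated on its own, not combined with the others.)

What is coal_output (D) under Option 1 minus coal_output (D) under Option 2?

Option 1 (S − 30, R + 11):
  R = 85 + 11 = 96
  S = 6 − 30 = -24
  D = -46 + 5·96 − 5·(-24) = 554
Option 2 (S + 20):
  R = 85
  S = 6 + 20 = 26
  D = -46 + 5·85 − 5·26 = 249
D: 554 − 249 = 305

305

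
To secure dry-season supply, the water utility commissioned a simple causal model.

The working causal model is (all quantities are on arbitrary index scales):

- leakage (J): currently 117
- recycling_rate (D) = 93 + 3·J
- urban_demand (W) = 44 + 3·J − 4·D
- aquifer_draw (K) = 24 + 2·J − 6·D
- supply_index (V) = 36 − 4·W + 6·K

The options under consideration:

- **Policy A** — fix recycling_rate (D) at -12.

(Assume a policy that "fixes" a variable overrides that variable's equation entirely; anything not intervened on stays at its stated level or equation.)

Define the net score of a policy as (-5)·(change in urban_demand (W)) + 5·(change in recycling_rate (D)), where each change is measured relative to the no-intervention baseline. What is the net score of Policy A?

Baseline:
  J = 117
  D = 93 + 3·117 = 444
  W = 44 + 3·117 − 4·444 = -1381
Policy A (D := -12):
  J = 117
  D = -12
  W = 44 + 3·117 − 4·(-12) = 443
ΔW = 443 − (-1381) = 1824; ΔD = -12 − 444 = -456
Score = (-5)·1824 + 5·(-456) = -11400

-11400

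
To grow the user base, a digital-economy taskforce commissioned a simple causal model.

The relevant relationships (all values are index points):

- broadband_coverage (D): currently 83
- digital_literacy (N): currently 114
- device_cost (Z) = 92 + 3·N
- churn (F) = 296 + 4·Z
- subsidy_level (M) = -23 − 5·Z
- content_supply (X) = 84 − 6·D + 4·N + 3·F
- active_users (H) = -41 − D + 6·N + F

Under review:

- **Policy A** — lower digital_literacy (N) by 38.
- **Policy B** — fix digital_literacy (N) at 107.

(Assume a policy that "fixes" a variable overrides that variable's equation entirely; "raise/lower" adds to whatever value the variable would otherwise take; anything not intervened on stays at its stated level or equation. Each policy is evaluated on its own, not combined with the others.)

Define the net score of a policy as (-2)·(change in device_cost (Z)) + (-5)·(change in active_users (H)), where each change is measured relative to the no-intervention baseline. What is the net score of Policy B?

Baseline:
  D = 83
  N = 114
  Z = 92 + 3·114 = 434
  F = 296 + 4·434 = 2032
  H = -41 − 83 + 6·114 + 2032 = 2592
Policy B (N := 107):
  D = 83
  N = 107
  Z = 92 + 3·107 = 413
  F = 296 + 4·413 = 1948
  H = -41 − 83 + 6·107 + 1948 = 2466
ΔZ = 413 − 434 = -21; ΔH = 2466 − 2592 = -126
Score = (-2)·(-21) + (-5)·(-126) = 672

672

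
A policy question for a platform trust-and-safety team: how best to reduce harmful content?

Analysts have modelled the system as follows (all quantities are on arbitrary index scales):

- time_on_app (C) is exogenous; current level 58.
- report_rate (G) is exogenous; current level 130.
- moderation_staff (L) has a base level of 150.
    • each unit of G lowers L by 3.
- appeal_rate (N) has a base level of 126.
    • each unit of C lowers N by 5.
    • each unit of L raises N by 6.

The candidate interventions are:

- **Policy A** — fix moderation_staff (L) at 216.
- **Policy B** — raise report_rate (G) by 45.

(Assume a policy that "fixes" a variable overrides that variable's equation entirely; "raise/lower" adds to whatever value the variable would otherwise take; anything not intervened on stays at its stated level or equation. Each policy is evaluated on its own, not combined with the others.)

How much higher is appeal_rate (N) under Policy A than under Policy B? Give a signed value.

3546

Policy A (L := 216):
  C = 58
  G = 130
  L = 216
  N = 126 − 5·58 + 6·216 = 1132
Policy B (G + 45):
  C = 58
  G = 130 + 45 = 175
  L = 150 − 3·175 = -375
  N = 126 − 5·58 + 6·(-375) = -2414
N: 1132 − (-2414) = 3546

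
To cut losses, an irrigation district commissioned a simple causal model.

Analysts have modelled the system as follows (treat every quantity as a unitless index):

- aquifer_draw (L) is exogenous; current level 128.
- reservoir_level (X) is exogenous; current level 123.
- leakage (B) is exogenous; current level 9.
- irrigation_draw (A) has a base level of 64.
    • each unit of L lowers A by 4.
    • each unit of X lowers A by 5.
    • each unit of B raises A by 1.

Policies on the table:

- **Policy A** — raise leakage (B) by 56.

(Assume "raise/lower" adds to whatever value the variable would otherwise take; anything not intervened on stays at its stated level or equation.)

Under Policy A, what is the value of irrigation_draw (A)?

-998

Policy A (B + 56):
  L = 128
  X = 123
  B = 9 + 56 = 65
  A = 64 − 4·128 − 5·123 + 65 = -998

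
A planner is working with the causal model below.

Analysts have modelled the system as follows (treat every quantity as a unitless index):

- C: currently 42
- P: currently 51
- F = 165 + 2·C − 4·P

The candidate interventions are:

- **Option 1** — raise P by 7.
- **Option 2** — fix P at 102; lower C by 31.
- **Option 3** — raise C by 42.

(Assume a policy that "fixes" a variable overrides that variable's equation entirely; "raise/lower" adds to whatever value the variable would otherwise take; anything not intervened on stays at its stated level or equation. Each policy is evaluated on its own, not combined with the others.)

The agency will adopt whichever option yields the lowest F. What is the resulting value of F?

-221

Option 1 (P + 7):
  C = 42
  P = 51 + 7 = 58
  F = 165 + 2·42 − 4·58 = 17
Option 2 (P := 102, C − 31):
  C = 42 − 31 = 11
  P = 102
  F = 165 + 2·11 − 4·102 = -221
Option 3 (C + 42):
  C = 42 + 42 = 84
  P = 51
  F = 165 + 2·84 − 4·51 = 129
Comparing — Option 1: F=17, Option 2: F=-221, Option 3: F=129. Lowest is -221 (Option 2).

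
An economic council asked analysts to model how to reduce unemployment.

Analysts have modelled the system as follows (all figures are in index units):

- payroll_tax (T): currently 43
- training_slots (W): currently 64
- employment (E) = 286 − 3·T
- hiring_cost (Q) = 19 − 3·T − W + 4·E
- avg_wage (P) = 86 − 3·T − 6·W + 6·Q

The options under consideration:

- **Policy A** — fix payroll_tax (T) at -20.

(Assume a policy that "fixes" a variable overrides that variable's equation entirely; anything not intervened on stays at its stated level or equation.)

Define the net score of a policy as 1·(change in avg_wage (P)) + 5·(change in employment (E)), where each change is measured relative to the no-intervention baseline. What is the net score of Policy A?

Baseline:
  T = 43
  W = 64
  E = 286 − 3·43 = 157
  Q = 19 − 3·43 − 64 + 4·157 = 454
  P = 86 − 3·43 − 6·64 + 6·454 = 2297
Policy A (T := -20):
  T = -20
  W = 64
  E = 286 − 3·(-20) = 346
  Q = 19 − 3·(-20) − 64 + 4·346 = 1399
  P = 86 − 3·(-20) − 6·64 + 6·1399 = 8156
ΔP = 8156 − 2297 = 5859; ΔE = 346 − 157 = 189
Score = 1·5859 + 5·189 = 6804

6804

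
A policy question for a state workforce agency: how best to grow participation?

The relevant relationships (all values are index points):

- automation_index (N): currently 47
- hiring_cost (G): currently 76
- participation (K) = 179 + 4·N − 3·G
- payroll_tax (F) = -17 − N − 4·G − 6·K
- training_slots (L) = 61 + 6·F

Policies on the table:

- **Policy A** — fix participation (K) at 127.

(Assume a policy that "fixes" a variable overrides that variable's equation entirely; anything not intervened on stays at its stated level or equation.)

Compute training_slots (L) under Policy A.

Policy A (K := 127):
  N = 47
  G = 76
  K = 127
  F = -17 − 47 − 4·76 − 6·127 = -1130
  L = 61 + 6·(-1130) = -6719

-6719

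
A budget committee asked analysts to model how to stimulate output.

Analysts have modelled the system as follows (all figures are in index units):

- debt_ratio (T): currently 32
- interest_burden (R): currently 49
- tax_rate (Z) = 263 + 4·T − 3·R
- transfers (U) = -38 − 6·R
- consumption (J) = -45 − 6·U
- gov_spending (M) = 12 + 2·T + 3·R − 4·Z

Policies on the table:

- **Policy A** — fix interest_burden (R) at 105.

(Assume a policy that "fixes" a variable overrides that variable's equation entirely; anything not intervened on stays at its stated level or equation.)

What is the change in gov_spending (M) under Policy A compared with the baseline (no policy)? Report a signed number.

Baseline:
  T = 32
  R = 49
  Z = 263 + 4·32 − 3·49 = 244
  M = 12 + 2·32 + 3·49 − 4·244 = -753
Policy A (R := 105):
  T = 32
  R = 105
  Z = 263 + 4·32 − 3·105 = 76
  M = 12 + 2·32 + 3·105 − 4·76 = 87
Change in M: 87 − (-753) = 840

840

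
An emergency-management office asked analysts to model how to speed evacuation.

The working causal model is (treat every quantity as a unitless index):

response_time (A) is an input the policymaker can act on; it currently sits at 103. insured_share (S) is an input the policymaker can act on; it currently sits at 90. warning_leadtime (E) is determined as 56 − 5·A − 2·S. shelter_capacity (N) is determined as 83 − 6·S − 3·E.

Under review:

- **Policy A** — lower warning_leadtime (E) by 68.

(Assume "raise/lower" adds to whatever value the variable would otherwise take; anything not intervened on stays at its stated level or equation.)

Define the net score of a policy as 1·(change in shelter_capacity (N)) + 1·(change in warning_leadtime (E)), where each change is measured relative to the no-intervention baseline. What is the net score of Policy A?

Baseline:
  A = 103
  S = 90
  E = 56 − 5·103 − 2·90 = -639
  N = 83 − 6·90 − 3·(-639) = 1460
Policy A (E − 68):
  A = 103
  S = 90
  E = 56 − 5·103 − 2·90 (−68 from intervention) = -707
  N = 83 − 6·90 − 3·(-707) = 1664
ΔN = 1664 − 1460 = 204; ΔE = -707 − (-639) = -68
Score = 1·204 + 1·(-68) = 136

136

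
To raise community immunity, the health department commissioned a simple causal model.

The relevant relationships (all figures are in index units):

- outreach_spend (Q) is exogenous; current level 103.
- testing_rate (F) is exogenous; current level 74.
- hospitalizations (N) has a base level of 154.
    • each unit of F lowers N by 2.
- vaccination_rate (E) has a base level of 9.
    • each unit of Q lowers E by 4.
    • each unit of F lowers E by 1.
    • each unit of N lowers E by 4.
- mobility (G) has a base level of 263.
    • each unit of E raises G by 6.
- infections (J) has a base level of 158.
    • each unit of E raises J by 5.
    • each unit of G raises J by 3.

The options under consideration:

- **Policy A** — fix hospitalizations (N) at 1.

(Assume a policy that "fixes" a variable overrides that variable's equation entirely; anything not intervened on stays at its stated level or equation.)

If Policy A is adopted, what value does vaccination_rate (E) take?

Policy A (N := 1):
  Q = 103
  F = 74
  N = 1
  E = 9 − 4·103 − 74 − 4·1 = -481

-481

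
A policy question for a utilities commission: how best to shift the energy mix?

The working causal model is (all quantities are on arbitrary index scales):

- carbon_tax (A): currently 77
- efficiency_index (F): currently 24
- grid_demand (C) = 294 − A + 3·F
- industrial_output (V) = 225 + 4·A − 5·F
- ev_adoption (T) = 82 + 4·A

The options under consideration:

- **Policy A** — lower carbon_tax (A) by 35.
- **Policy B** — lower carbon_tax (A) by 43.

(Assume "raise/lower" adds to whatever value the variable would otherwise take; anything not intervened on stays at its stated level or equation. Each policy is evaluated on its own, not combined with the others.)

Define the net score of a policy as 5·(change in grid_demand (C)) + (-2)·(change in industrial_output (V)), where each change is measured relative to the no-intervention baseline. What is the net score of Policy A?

Baseline:
  A = 77
  F = 24
  C = 294 − 77 + 3·24 = 289
  V = 225 + 4·77 − 5·24 = 413
Policy A (A − 35):
  A = 77 − 35 = 42
  F = 24
  C = 294 − 42 + 3·24 = 324
  V = 225 + 4·42 − 5·24 = 273
ΔC = 324 − 289 = 35; ΔV = 273 − 413 = -140
Score = 5·35 + (-2)·(-140) = 455

455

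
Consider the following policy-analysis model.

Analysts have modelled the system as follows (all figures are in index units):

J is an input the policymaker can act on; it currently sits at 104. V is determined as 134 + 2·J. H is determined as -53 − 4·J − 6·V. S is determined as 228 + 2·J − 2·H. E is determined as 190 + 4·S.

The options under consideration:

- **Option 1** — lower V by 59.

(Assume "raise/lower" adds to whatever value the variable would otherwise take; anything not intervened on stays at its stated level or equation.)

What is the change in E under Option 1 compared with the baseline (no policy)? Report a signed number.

-2832

Baseline:
  J = 104
  V = 134 + 2·104 = 342
  H = -53 − 4·104 − 6·342 = -2521
  S = 228 + 2·104 − 2·(-2521) = 5478
  E = 190 + 4·5478 = 22102
Option 1 (V − 59):
  J = 104
  V = 134 + 2·104 (−59 from intervention) = 283
  H = -53 − 4·104 − 6·283 = -2167
  S = 228 + 2·104 − 2·(-2167) = 4770
  E = 190 + 4·4770 = 19270
Change in E: 19270 − 22102 = -2832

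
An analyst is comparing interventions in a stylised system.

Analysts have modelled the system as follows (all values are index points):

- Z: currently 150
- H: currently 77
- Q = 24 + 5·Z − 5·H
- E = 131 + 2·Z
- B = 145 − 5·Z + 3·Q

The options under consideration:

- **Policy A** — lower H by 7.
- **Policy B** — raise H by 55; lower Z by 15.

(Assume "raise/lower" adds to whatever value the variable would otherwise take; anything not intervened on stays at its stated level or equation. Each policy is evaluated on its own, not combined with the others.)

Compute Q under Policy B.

39

Policy B (H + 55, Z − 15):
  Z = 150 − 15 = 135
  H = 77 + 55 = 132
  Q = 24 + 5·135 − 5·132 = 39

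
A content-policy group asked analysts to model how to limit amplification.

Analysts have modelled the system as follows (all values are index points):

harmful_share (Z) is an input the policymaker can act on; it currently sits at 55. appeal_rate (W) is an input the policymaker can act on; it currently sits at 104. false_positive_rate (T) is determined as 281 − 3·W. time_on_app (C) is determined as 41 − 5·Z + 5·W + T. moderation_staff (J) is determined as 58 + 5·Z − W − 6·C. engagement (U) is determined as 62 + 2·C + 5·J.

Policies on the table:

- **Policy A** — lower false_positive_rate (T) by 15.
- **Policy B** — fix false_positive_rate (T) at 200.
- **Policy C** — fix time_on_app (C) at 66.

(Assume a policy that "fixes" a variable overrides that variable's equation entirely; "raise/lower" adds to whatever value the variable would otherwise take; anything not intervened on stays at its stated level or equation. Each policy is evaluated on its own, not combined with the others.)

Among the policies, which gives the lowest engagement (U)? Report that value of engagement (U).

-12401

Policy A (T − 15):
  Z = 55
  W = 104
  T = 281 − 3·104 (−15 from intervention) = -46
  C = 41 − 5·55 + 5·104 + (-46) = 240
  J = 58 + 5·55 − 104 − 6·240 = -1211
  U = 62 + 2·240 + 5·(-1211) = -5513
Policy B (T := 200):
  Z = 55
  W = 104
  T = 200
  C = 41 − 5·55 + 5·104 + 200 = 486
  J = 58 + 5·55 − 104 − 6·486 = -2687
  U = 62 + 2·486 + 5·(-2687) = -12401
Policy C (C := 66):
  Z = 55
  W = 104
  T = 281 − 3·104 = -31
  C = 66
  J = 58 + 5·55 − 104 − 6·66 = -167
  U = 62 + 2·66 + 5·(-167) = -641
Comparing — Policy A: U=-5513, Policy B: U=-12401, Policy C: U=-641. Lowest is -12401 (Policy B).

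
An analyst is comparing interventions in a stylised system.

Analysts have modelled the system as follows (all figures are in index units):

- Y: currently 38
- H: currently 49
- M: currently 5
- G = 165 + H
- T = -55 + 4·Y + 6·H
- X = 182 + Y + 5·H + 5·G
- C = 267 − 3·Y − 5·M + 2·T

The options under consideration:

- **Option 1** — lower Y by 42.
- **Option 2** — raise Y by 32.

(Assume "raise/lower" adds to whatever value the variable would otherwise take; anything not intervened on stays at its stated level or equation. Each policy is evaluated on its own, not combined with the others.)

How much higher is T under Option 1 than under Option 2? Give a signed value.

-296

Option 1 (Y − 42):
  Y = 38 − 42 = -4
  H = 49
  T = -55 + 4·(-4) + 6·49 = 223
Option 2 (Y + 32):
  Y = 38 + 32 = 70
  H = 49
  T = -55 + 4·70 + 6·49 = 519
T: 223 − 519 = -296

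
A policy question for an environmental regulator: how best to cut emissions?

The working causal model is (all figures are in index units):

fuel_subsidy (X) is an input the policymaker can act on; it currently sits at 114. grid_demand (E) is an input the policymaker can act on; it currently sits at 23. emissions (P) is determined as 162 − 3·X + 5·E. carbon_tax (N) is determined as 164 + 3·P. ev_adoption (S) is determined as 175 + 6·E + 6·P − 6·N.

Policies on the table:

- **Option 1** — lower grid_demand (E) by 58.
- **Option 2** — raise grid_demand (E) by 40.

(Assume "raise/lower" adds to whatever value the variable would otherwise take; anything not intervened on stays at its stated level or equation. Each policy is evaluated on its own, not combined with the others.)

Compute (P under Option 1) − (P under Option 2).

Option 1 (E − 58):
  X = 114
  E = 23 − 58 = -35
  P = 162 − 3·114 + 5·(-35) = -355
Option 2 (E + 40):
  X = 114
  E = 23 + 40 = 63
  P = 162 − 3·114 + 5·63 = 135
P: -355 − 135 = -490

-490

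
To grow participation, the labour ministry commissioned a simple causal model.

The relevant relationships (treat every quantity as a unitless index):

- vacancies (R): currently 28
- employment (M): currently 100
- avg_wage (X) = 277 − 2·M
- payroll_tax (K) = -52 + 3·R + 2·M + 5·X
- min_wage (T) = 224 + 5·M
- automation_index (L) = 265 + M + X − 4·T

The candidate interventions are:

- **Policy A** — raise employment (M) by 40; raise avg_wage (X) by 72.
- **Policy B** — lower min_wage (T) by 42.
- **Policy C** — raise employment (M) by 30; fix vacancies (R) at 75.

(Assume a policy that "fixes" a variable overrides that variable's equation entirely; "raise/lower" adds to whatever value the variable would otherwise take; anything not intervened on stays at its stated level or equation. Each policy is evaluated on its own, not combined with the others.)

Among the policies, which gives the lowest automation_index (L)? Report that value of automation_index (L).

Policy A (M + 40, X + 72):
  M = 100 + 40 = 140
  X = 277 − 2·140 (+72 from intervention) = 69
  T = 224 + 5·140 = 924
  L = 265 + 140 + 69 − 4·924 = -3222
Policy B (T − 42):
  M = 100
  X = 277 − 2·100 = 77
  T = 224 + 5·100 (−42 from intervention) = 682
  L = 265 + 100 + 77 − 4·682 = -2286
Policy C (M + 30, R := 75):
  M = 100 + 30 = 130
  X = 277 − 2·130 = 17
  T = 224 + 5·130 = 874
  L = 265 + 130 + 17 − 4·874 = -3084
Comparing — Policy A: L=-3222, Policy B: L=-2286, Policy C: L=-3084. Lowest is -3222 (Policy A).

-3222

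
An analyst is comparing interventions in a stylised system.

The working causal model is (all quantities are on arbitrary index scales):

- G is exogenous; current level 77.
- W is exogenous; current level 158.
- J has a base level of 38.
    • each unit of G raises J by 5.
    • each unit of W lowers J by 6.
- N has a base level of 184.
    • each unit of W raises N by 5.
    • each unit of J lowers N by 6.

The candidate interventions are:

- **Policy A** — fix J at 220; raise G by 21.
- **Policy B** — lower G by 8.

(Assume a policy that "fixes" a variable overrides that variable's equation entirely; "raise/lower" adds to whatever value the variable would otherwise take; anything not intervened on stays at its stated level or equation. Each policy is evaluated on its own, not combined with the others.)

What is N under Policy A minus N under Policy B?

-4710

Policy A (J := 220, G + 21):
  G = 77 + 21 = 98
  W = 158
  J = 220
  N = 184 + 5·158 − 6·220 = -346
Policy B (G − 8):
  G = 77 − 8 = 69
  W = 158
  J = 38 + 5·69 − 6·158 = -565
  N = 184 + 5·158 − 6·(-565) = 4364
N: -346 − 4364 = -4710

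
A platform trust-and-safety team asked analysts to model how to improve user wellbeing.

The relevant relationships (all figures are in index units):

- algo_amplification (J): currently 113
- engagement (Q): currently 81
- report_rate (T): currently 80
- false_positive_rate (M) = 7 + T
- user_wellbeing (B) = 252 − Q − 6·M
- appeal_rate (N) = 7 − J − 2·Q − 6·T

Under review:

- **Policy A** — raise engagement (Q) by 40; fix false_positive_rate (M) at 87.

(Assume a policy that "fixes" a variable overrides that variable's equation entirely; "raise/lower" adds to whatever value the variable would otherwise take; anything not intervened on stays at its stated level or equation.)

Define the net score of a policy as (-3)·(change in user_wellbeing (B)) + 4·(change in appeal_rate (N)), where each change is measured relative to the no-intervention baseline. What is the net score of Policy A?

-200

Baseline:
  J = 113
  Q = 81
  T = 80
  M = 7 + 80 = 87
  B = 252 − 81 − 6·87 = -351
  N = 7 − 113 − 2·81 − 6·80 = -748
Policy A (Q + 40, M := 87):
  J = 113
  Q = 81 + 40 = 121
  T = 80
  M = 87
  B = 252 − 121 − 6·87 = -391
  N = 7 − 113 − 2·121 − 6·80 = -828
ΔB = -391 − (-351) = -40; ΔN = -828 − (-748) = -80
Score = (-3)·(-40) + 4·(-80) = -200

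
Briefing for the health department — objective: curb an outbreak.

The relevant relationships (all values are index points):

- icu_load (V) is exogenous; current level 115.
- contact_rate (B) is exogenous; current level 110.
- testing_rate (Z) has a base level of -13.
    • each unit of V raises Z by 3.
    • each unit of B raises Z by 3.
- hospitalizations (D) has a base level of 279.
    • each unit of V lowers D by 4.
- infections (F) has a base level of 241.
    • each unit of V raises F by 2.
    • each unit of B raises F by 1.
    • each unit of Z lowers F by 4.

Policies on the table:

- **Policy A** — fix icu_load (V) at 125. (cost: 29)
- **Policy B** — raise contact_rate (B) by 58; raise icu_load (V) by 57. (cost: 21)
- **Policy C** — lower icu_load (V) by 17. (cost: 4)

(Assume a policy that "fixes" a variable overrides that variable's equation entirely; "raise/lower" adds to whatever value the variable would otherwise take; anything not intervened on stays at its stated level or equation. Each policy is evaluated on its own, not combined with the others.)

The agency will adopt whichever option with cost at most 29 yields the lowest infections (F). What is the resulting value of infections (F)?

Policy A (V := 125):
  V = 125
  B = 110
  Z = -13 + 3·125 + 3·110 = 692
  F = 241 + 2·125 + 110 − 4·692 = -2167
Policy B (B + 58, V + 57):
  V = 115 + 57 = 172
  B = 110 + 58 = 168
  Z = -13 + 3·172 + 3·168 = 1007
  F = 241 + 2·172 + 168 − 4·1007 = -3275
Policy C (V − 17):
  V = 115 − 17 = 98
  B = 110
  Z = -13 + 3·98 + 3·110 = 611
  F = 241 + 2·98 + 110 − 4·611 = -1897
Comparing — Policy A: F=-2167, Policy B: F=-3275, Policy C: F=-1897. Lowest is -3275 (Policy B).

-3275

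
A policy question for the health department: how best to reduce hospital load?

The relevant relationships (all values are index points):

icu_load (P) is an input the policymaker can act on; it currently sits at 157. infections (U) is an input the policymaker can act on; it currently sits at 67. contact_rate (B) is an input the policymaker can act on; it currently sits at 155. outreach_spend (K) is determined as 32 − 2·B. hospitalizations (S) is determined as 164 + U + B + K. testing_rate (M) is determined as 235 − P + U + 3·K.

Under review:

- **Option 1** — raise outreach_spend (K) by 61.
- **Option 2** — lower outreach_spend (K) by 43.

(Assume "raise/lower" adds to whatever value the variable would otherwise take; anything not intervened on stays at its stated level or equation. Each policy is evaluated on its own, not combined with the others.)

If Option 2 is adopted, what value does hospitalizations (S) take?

65

Option 2 (K − 43):
  U = 67
  B = 155
  K = 32 − 2·155 (−43 from intervention) = -321
  S = 164 + 67 + 155 + (-321) = 65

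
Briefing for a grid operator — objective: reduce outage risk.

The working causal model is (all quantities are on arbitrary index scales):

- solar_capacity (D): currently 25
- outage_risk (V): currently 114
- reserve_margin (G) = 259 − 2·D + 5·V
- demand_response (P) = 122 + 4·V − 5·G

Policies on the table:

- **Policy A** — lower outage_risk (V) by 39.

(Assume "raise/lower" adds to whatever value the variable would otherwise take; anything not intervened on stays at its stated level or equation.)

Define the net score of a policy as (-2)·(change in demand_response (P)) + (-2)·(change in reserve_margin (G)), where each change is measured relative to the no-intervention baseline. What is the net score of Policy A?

-1248

Baseline:
  D = 25
  V = 114
  G = 259 − 2·25 + 5·114 = 779
  P = 122 + 4·114 − 5·779 = -3317
Policy A (V − 39):
  D = 25
  V = 114 − 39 = 75
  G = 259 − 2·25 + 5·75 = 584
  P = 122 + 4·75 − 5·584 = -2498
ΔP = -2498 − (-3317) = 819; ΔG = 584 − 779 = -195
Score = (-2)·819 + (-2)·(-195) = -1248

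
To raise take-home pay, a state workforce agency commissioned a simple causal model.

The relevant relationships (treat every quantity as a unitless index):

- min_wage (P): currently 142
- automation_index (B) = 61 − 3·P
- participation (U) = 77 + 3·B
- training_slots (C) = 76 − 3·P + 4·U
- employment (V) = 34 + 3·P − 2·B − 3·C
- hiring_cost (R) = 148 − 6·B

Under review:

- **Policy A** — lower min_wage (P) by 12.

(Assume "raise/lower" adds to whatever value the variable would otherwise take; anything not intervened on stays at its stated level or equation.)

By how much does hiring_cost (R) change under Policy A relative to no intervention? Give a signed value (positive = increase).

Baseline:
  P = 142
  B = 61 − 3·142 = -365
  R = 148 − 6·(-365) = 2338
Policy A (P − 12):
  P = 142 − 12 = 130
  B = 61 − 3·130 = -329
  R = 148 − 6·(-329) = 2122
Change in R: 2122 − 2338 = -216

-216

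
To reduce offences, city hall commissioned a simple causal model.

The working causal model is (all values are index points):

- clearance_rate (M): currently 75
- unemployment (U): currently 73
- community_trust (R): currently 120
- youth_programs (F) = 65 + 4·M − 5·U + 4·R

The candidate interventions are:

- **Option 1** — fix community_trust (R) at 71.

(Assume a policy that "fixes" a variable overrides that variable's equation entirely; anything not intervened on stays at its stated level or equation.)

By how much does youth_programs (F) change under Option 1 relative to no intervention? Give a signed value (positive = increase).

-196

Baseline:
  M = 75
  U = 73
  R = 120
  F = 65 + 4·75 − 5·73 + 4·120 = 480
Option 1 (R := 71):
  M = 75
  U = 73
  R = 71
  F = 65 + 4·75 − 5·73 + 4·71 = 284
Change in F: 284 − 480 = -196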